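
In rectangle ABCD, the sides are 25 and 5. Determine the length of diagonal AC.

A rectangle's diagonal splits it into two right triangles, with the diagonal as the hypotenuse.
By the Pythagorean theorem, d^2 = 25^2 + 5^2 = 650.
Therefore d = sqrt(650) = 5*sqrt(26).

5*sqrt(26)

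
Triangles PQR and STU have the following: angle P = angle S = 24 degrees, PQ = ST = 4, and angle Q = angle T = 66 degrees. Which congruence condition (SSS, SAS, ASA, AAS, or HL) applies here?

Consider the given information: angle P = angle S = 24 degrees, PQ = ST = 4, and angle Q = angle T = 66 degrees
This is not AAS or HL: AAS requires two angles and a non-included side. HL only applies to right triangles with matching hypotenuse and leg.
The correct criterion is ASA. Two pairs of corresponding angles and the included side are equal (Angle-Side-Angle).

ASA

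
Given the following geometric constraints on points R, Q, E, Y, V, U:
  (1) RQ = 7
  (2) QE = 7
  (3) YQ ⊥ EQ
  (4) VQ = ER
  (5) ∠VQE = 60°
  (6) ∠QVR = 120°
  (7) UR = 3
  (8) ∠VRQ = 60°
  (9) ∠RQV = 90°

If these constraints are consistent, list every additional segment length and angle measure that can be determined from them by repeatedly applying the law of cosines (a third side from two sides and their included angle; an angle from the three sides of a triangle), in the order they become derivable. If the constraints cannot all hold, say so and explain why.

These constraints are not satisfiable: (6), (8) and (9) are the three interior angles of triangle QVR, which must sum to 180°, but 120° + 60° + 90° = 270°. No planar figure meets all of them, so nothing further can be derived.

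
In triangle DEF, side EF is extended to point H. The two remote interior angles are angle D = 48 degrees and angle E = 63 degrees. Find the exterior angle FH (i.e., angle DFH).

The interior angle at F is 180 - 48 - 63 = 69 degrees.
The exterior angle and interior angle at F are supplementary:
Exterior angle = 180 - 69 = 111 degrees.

111 degrees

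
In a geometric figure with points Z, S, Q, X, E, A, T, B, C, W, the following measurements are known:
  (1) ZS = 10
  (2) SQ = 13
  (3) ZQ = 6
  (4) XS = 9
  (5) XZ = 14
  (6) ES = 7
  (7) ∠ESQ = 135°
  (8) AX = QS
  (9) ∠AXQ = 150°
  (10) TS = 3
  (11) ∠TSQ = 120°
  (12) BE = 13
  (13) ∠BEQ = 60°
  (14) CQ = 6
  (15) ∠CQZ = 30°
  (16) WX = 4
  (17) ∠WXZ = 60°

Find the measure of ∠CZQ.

Step 1: By the law of cosines on triangle ZQC: ZC² = 6² + 6² − 2·6·6·cos(30°) = 9.65, so ZC ≈ 3.11.
Step 2: By the inverse law of cosines on triangle CZQ: cos(∠CZQ) = (3.11² + 6² − 6²) / (2·3.11·6) = 9.65/37.27 = 0.2588, so ∠CZQ = 75°.

Therefore, the measure of angle ∠CZQ = 75°.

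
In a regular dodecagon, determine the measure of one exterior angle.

Each exterior angle of a regular n-gon is 360 / n.
For n = 12: 360 / 12 = 30 degrees.

30 degrees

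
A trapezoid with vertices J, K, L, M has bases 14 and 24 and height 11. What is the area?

Area = (14 + 24) * 11 / 2 = 418 / 2 = 209

209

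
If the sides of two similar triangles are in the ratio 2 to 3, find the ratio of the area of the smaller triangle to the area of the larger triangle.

Area scales with the square of linear dimensions. If every length is multiplied by 2/3, then the area is multiplied by (2/3)^2 = 4/9.
The area ratio is 4:9.

4:9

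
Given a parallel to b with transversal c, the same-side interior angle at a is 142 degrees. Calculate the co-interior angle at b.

Co-interior angles sum to 180: 180 - 142 = 38 degrees.

38 degrees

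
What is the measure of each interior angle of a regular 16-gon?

Each interior angle of a regular n-gon is (n - 2) * 180 / n.
For n = 16: (16 - 2) * 180 / 16 = 2520/16 = 315/2 degrees.

315/2 degrees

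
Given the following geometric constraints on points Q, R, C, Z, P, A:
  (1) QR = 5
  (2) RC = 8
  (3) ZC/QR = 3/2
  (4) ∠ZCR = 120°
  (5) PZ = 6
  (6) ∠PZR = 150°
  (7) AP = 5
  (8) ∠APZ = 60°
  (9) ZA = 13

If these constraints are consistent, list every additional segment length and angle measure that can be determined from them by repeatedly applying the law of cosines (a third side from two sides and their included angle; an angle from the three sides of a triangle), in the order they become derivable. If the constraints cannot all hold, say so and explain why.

These constraints are not satisfiable: by the triangle inequality in triangle PZA, (5) PZ = 6 and (7) AP = 5 force ZA ≤ 6 + 5 = 11, but (9) says ZA = 13. No planar figure meets all of them, so nothing further can be derived.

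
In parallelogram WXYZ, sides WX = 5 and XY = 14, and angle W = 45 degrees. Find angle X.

Opposite sides of a parallelogram are parallel, so consecutive angles form co-interior angles on a transversal.
Co-interior angles sum to 180°, giving angle X = 180 - 45 = 135 degrees.

135 degrees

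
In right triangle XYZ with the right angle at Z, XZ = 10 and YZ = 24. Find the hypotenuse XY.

XY = sqrt(10^2 + 24^2) = sqrt(676) = 26

26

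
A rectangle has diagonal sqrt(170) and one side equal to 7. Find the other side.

Using the Pythagorean theorem: d^2 = a^2 + b^2
b^2 = d^2 - a^2
b^2 = 170 - 49
b^2 = 121
b = sqrt(121) = 11

11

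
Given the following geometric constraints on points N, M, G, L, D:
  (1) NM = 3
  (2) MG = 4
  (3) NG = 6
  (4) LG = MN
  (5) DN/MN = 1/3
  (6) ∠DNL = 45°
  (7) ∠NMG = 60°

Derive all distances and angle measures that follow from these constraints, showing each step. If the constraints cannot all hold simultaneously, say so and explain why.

These constraints are not satisfiable: (1), (2) and (3) fix all three sides of triangle NMG, so by the law of cosines cos(∠NMG) = (3² + 4² − 6²) / (2·3·4) = -0.4583, i.e. ∠NMG ≈ 117.28°, which contradicts (7) ∠NMG = 60°. No planar figure meets all of them, so nothing further can be derived.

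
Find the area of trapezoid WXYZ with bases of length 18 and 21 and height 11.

A trapezoid's area equals the midsegment times the height.
The midsegment is (18 + 21) / 2 = 39/2.
Area = 39/2 * 11 = 429/2.

429/2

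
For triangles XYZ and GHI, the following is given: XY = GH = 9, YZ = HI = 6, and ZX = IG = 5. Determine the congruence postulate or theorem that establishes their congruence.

Consider the given information: XY = GH = 9, YZ = HI = 6, and ZX = IG = 5
This is not ASA or HL: ASA requires two angles and the side between them. HL only applies to right triangles with matching hypotenuse and leg.
The correct criterion is SSS. All three pairs of corresponding sides are equal (Side-Side-Side).

SSS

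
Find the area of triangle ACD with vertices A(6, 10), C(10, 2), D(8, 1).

Using the Shoelace formula for a triangle:
Area = (1/2)|x0(y1 - y2) + x1(y2 - y0) + x2(y0 - y1)|
Area = (1/2)|6(2 - 1) + 10(1 - 10) + 8(10 - 2)|
Area = (1/2)|6 + -90 + 64|
Area = (1/2)|-20|
Area = (1/2)(20)
Area = 10

10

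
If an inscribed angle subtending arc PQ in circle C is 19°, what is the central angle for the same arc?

Central angle = 2 × 19° = 38° (inscribed angle theorem).

38°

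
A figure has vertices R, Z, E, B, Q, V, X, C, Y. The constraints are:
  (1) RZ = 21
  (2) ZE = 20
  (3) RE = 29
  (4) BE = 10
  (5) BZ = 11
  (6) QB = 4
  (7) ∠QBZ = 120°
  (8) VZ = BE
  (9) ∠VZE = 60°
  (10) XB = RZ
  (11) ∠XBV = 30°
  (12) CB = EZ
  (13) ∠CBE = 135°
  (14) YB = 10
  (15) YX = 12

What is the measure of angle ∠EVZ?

From the given relations: VZ = BE = 10.
Step 1: By the law of cosines on triangle VZE: VE² = 10² + 20² − 2·10·20·cos(60°) = 300, so VE = 10·√3.
Step 2: By the inverse law of cosines on triangle EVZ: cos(∠EVZ) = ((10·√3)² + 10² − 20²) / (2·10·√3·10) = 0/346.41 = 0, so ∠EVZ = 90°.

Therefore, the measure of angle ∠EVZ = 90°.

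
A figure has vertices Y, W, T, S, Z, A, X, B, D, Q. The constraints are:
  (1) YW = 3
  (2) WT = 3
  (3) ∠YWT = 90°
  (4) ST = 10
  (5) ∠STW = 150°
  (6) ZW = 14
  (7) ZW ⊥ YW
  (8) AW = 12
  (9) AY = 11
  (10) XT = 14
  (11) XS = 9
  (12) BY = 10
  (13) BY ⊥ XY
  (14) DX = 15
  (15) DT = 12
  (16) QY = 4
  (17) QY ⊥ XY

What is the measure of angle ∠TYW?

Step 1: By the law of cosines on triangle YWT: YT² = 3² + 3² − 2·3·3·cos(90°) = 18, so YT = 3·√2.
Step 2: By the inverse law of cosines on triangle TYW: cos(∠TYW) = ((3·√2)² + 3² − 3²) / (2·3·√2·3) = 18/25.46 = 0.7071, so ∠TYW = 45°.

Therefore, the measure of angle ∠TYW = 45°.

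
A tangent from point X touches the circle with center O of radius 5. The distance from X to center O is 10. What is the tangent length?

The tangent, radius, and line from the external point to the center form a right triangle.
The right angle is where the tangent meets the radius.
By the Pythagorean theorem: tangent² + 5² = 10²
tangent² = 100 - 25 = 75
tangent = 5*sqrt(3)

5*sqrt(3)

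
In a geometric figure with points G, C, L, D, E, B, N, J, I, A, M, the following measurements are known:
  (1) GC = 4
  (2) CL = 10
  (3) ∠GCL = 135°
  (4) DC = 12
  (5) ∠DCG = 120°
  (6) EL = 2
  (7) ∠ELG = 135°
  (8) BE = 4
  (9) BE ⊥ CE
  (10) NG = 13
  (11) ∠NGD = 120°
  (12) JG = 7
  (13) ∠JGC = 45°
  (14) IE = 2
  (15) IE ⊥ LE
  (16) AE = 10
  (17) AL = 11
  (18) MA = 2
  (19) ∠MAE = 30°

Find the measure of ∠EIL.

Step 1: By the law of cosines on triangle IEL: IL² = 2² + 2² − 2·2·2·cos(90°) = 8, so IL = 2·√2.
Step 2: By the inverse law of cosines on triangle EIL: cos(∠EIL) = (2² + (2·√2)² − 2²) / (2·2·2·√2) = 8/11.31 = 0.7071, so ∠EIL = 45°.

Therefore, the measure of angle ∠EIL = 45°.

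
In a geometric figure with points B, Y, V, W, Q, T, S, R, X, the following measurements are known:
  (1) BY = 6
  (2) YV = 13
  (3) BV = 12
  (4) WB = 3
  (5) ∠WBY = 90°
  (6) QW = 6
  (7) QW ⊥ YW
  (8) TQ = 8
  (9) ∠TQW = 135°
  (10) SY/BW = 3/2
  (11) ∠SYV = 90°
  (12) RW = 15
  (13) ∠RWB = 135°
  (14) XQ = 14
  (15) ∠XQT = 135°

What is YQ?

Step 1: By the law of cosines on triangle YBW: YW² = 6² + 3² − 2·6·3·cos(90°) = 45, so YW = 3·√5.
Step 2: By the law of cosines on triangle YWQ: YQ² = (3·√5)² + 6² − 2·3·√5·6·cos(90°) = 81, so YQ = 9.

Therefore, the length of YQ = 9.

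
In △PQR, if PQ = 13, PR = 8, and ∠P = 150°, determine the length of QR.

When two sides and the included angle are known, the law of cosines gives the third side.
c^2 = a^2 + b^2 - 2ab cos(C) generalizes the Pythagorean theorem to non-right triangles.
Here: QR^2 = 169 + 64 - 208*(-sqrt(3)/2) = 104*sqrt(3) + 233
QR = sqrt(104*sqrt(3) + 233)

sqrt(104*sqrt(3) + 233)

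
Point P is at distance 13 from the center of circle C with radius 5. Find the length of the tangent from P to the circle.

The tangent, radius, and line from the external point to the center form a right triangle.
The right angle is where the tangent meets the radius.
By the Pythagorean theorem: tangent² + 5² = 13²
tangent² = 169 - 25 = 144
tangent = 12

12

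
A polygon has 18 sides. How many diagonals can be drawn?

Total line segments between 18 vertices = C(18,2) = 153.
Subtract the 18 sides: 153 - 18 = 135 diagonals.

135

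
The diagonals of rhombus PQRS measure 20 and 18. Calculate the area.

The diagonals of a rhombus divide it into four right triangles.
Each triangle has legs 20/ 2 = 10 and 18/2 = 9, so each has area (1/2)*10*9 = 45.
Four such triangles give total area = (d1 * d2) / 2 = 180.

180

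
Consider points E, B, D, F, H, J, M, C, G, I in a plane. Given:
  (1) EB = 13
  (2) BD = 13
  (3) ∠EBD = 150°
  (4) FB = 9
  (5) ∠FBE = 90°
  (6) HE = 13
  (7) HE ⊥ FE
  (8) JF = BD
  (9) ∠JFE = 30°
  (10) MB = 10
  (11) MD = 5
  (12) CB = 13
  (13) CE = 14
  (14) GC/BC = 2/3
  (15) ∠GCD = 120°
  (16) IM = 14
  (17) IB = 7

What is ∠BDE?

Step 1: By the law of cosines on triangle DBE: DE² = 13² + 13² − 2·13·13·cos(150°) = 630.72, so DE ≈ 25.11.
Step 2: By the inverse law of cosines on triangle BDE: cos(∠BDE) = (13² + 25.11² − 13²) / (2·13·25.11) = 630.72/652.97 = 0.9659, so ∠BDE = 15°.

Therefore, the measure of angle ∠BDE = 15°.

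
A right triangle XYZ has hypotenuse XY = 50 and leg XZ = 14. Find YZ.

Rearranging the Pythagorean theorem to solve for the unknown leg:
leg^2 = hypotenuse^2 - known_leg^2 = 2500 - 196 = 2304
leg = sqrt(2304) = 48.

48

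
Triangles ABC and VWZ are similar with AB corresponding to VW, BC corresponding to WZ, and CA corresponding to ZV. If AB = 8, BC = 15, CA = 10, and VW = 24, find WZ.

Similar triangles have proportional sides. Setting up the proportion:
VW / AB = WZ / BC
24 / 8 = WZ / 15
WZ = 15 * 24 / 8 = 45.

45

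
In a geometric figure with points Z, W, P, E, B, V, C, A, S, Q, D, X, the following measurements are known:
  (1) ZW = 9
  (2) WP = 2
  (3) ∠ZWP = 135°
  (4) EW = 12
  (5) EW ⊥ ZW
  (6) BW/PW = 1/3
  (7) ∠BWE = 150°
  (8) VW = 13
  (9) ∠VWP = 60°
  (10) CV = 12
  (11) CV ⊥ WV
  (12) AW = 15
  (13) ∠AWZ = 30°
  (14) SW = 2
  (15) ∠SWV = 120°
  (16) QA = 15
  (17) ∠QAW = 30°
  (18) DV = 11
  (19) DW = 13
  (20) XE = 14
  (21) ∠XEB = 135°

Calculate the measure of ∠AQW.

Step 1: By the law of cosines on triangle QAW: QW² = 15² + 15² − 2·15·15·cos(30°) = 60.29, so QW ≈ 7.76.
Step 2: By the inverse law of cosines on triangle AQW: cos(∠AQW) = (15² + 7.76² − 15²) / (2·15·7.76) = 60.29/232.94 = 0.2588, so ∠AQW = 75°.

Therefore, the measure of angle ∠AQW = 75°.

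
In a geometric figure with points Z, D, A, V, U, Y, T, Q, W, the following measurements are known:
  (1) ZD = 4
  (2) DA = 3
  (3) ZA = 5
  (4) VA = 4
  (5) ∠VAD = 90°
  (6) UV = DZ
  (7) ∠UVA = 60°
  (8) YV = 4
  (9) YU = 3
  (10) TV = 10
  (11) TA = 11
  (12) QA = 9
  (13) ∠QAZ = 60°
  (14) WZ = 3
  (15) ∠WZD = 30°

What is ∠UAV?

From the given relations: UV = DZ = 4.
Step 1: By the law of cosines on triangle AVU: AU² = 4² + 4² − 2·4·4·cos(60°) = 16, so AU = 4.
Step 2: By the inverse law of cosines on triangle UAV: cos(∠UAV) = (4² + 4² − 4²) / (2·4·4) = 16/32 = 0.5, so ∠UAV = 60°.

Therefore, the measure of angle ∠UAV = 60°.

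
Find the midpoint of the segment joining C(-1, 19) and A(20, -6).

The midpoint is the point halfway along the segment.
Move half the horizontal distance: -1 + (20 - -1)/2 = -1 + 21/2 = 19/2
Move half the vertical distance: 19 + (-6 - 19)/2 = 19 + -25/2 = 13/2
Midpoint = (19/2, 13/2)

(19/2, 13/2)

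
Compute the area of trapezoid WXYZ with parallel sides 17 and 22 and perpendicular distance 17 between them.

Area = (17 + 22) * 17 / 2 = 663 / 2 = 663/2

663/2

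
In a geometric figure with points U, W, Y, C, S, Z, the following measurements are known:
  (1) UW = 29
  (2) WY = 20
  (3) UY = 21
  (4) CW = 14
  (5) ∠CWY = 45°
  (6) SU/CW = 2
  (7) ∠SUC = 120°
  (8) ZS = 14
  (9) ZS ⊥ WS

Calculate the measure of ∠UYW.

Step 1: By the inverse law of cosines on triangle UYW: cos(∠UYW) = (21² + 20² − 29²) / (2·21·20) = 0/840 = 0, so ∠UYW = 90°.

Therefore, the measure of angle ∠UYW = 90°.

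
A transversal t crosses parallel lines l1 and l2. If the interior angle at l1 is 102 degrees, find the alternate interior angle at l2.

Alternate interior angles are equal: 102 degrees.

102 degrees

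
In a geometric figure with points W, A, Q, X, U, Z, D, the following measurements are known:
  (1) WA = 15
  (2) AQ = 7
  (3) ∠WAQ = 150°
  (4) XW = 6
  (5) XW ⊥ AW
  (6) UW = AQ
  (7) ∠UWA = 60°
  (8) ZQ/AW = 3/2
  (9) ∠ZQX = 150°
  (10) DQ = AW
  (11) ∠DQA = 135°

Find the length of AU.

From the given relations: UW = AQ = 7.
Step 1: By the law of cosines on triangle AWU: AU² = 15² + 7² − 2·15·7·cos(60°) = 169, so AU = 13.

Therefore, the length of AU = 13.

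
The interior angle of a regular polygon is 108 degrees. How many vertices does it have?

Each interior angle of a regular n-gon is (n - 2) * 180 / n.
Setting this equal to 108:
(n - 2) * 180 / n = 108
Each exterior angle = 180 - 108 = 72 degrees.
Since exterior angles sum to 360: n = 360 / 72 = 5.

5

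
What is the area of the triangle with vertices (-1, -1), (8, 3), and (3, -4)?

Using the Shoelace formula for a triangle:
Area = (1/2)|x0(y1 - y2) + x1(y2 - y0) + x2(y0 - y1)|
Area = (1/2)|-1(3 - -4) + 8(-4 - -1) + 3(-1 - 3)|
Area = (1/2)|-7 + -24 + -12|
Area = (1/2)|-43|
Area = (1/2)(43)
Area = 43/2

43/2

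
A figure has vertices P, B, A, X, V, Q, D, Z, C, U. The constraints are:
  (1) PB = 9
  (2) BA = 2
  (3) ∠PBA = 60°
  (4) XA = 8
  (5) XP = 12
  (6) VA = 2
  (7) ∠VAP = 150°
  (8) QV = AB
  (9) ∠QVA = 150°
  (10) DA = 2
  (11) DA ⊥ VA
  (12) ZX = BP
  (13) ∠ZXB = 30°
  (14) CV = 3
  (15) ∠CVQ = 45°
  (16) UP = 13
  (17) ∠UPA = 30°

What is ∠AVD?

Step 1: By the law of cosines on triangle VAD: VD² = 2² + 2² − 2·2·2·cos(90°) = 8, so VD = 2·√2.
Step 2: By the inverse law of cosines on triangle AVD: cos(∠AVD) = (2² + (2·√2)² − 2²) / (2·2·2·√2) = 8/11.31 = 0.7071, so ∠AVD = 45°.

Therefore, the measure of angle ∠AVD = 45°.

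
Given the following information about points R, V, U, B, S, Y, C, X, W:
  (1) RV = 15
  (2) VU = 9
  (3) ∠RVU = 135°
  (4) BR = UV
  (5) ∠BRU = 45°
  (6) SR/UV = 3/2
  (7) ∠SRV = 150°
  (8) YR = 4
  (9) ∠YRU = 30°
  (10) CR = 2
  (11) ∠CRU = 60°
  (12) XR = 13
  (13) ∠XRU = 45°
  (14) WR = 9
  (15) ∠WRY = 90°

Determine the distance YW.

Step 1: By the law of cosines on triangle YRW: YW² = 4² + 9² − 2·4·9·cos(90°) = 97, so YW = √97.

Therefore, the length of YW = √97.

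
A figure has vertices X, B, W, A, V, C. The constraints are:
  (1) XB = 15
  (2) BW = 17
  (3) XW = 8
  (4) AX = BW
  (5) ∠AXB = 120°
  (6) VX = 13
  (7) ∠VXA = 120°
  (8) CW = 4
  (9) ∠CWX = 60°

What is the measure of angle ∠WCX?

Step 1: By the law of cosines on triangle CWX: CX² = 4² + 8² − 2·4·8·cos(60°) = 48, so CX = 4·√3.
Step 2: By the inverse law of cosines on triangle WCX: cos(∠WCX) = (4² + (4·√3)² − 8²) / (2·4·4·√3) = 0/55.43 = 0, so ∠WCX = 90°.

Therefore, the measure of angle ∠WCX = 90°.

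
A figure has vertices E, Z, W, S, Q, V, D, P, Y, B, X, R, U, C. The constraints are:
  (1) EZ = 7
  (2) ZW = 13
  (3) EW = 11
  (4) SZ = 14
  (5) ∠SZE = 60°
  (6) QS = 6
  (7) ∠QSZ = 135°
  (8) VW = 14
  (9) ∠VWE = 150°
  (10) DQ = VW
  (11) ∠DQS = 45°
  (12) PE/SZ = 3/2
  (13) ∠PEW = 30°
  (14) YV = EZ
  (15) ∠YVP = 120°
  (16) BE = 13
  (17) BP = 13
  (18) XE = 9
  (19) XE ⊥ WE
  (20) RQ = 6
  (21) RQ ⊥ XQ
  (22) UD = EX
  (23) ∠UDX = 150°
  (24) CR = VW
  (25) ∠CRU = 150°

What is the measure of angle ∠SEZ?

Step 1: By the law of cosines on triangle EZS: ES² = 7² + 14² − 2·7·14·cos(60°) = 147, so ES = 7·√3.
Step 2: By the inverse law of cosines on triangle SEZ: cos(∠SEZ) = ((7·√3)² + 7² − 14²) / (2·7·√3·7) = 0/169.74 = 0, so ∠SEZ = 90°.

Therefore, the measure of angle ∠SEZ = 90°.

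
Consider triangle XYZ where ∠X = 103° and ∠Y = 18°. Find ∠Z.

Let angle Z = x. Then 103 + 18 + x = 180.
x = 180 - 121 = 59 degrees.

59 degrees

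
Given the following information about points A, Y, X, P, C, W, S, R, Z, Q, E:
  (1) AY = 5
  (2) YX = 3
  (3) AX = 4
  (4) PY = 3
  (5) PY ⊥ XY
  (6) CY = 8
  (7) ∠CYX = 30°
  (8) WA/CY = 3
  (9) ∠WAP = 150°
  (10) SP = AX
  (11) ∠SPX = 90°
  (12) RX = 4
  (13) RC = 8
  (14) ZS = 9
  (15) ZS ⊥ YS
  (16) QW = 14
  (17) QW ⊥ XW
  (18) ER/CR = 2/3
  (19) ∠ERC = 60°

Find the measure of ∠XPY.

Step 1: By the law of cosines on triangle PYX: PX² = 3² + 3² − 2·3·3·cos(90°) = 18, so PX = 3·√2.
Step 2: By the inverse law of cosines on triangle XPY: cos(∠XPY) = ((3·√2)² + 3² − 3²) / (2·3·√2·3) = 18/25.46 = 0.7071, so ∠XPY = 45°.

Therefore, the measure of angle ∠XPY = 45°.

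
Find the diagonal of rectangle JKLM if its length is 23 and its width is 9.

d = sqrt(23^2 + 9^2) = sqrt(610)

sqrt(610)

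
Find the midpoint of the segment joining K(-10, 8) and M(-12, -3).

The midpoint is the point halfway along the segment.
Move half the horizontal distance: -10 + (-12 - -10)/2 = -10 + -2/2 = -11
Move half the vertical distance: 8 + (-3 - 8)/2 = 8 + -11/2 = 5/2
Midpoint = (-11, 5/2)

(-11, 5/2)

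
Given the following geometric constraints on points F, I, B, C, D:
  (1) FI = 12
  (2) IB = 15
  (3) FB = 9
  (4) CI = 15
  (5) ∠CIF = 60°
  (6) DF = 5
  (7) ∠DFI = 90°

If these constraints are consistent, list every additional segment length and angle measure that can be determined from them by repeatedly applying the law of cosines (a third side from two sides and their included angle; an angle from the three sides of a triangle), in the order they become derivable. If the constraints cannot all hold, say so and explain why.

The constraints are consistent. Derivable facts, in order:
After 1 step:
- FC = 3·√21
- ID = 13
- ∠BFI = 90°
- ∠BIF = 36.87°
- ∠FBI = 53.13°
After 2 steps:
- ∠CFI = 70.89°
- ∠DIF = 22.62°
- ∠FCI = 49.11°
- ∠FDI = 67.38°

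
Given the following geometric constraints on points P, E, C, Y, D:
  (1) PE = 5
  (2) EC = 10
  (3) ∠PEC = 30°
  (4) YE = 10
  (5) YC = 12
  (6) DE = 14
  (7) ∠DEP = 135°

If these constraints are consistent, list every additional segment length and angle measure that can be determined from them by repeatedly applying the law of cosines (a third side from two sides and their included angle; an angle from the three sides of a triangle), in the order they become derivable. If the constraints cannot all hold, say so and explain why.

The constraints are consistent. Derivable facts, in order:
After 1 step:
- PC ≈ 6.2
- PD ≈ 17.89
- ∠CEY = 73.74°
- ∠CYE = 53.13°
- ∠ECY = 53.13°
After 2 steps:
- ∠CPE = 126.21°
- ∠DPE = 33.6°
- ∠ECP = 23.79°
- ∠EDP = 11.4°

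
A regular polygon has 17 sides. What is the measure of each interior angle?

Each interior angle of a regular n-gon is (n - 2) * 180 / n.
For n = 17: (17 - 2) * 180 / 17 = 2700/17 = 2700/17 degrees.

2700/17 degrees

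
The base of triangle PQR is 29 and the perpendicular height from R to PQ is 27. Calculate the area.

A triangle's area is half the area of a rectangle with the same base and height.
Area = (1/2) * 29 * 27 = 783/2.

783/2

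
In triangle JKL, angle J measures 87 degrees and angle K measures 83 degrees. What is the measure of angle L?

The interior angles sum to 180°: angle L = 180 - 87 - 83 = 10°.
The triangle is acute (angles 87°, 83°, 10°).

10 degrees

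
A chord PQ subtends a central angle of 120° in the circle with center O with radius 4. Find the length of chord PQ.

Chord length = 2r sin(θ/2)
= 2 × 4 × sin(120°/2)
= 2 × 4 × sin(60°)
= 4*sqrt(3)

4*sqrt(3)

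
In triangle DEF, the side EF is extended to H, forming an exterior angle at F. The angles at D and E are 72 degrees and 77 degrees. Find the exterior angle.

By the exterior angle theorem, an exterior angle of a triangle equals the sum of the two remote interior angles.
Exterior angle = angle D + angle E
Exterior angle = 72 + 77 = 149 degrees

149 degrees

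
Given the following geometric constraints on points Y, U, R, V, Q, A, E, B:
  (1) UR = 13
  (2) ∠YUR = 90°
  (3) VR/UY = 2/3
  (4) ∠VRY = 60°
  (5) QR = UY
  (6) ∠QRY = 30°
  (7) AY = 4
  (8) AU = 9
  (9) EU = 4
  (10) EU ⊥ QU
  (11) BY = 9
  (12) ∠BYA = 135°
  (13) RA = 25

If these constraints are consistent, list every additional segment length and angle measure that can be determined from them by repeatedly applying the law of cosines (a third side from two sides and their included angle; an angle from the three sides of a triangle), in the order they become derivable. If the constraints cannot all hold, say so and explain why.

These constraints are not satisfiable: by the triangle inequality in triangle URA, (1) UR = 13 and (8) AU = 9 force RA ≤ 13 + 9 = 22, but (13) says RA = 25. No planar figure meets all of them, so nothing further can be derived.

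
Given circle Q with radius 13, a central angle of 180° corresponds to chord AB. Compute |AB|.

Chord = 2(13) sin(90°) = 26

26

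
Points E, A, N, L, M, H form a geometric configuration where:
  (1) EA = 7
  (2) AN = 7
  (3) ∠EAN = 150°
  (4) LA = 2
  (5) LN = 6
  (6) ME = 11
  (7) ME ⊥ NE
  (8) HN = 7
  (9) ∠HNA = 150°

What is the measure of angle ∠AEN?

Step 1: By the law of cosines on triangle EAN: EN² = 7² + 7² − 2·7·7·cos(150°) = 182.87, so EN ≈ 13.52.
Step 2: By the inverse law of cosines on triangle AEN: cos(∠AEN) = (7² + 13.52² − 7²) / (2·7·13.52) = 182.87/189.32 = 0.9659, so ∠AEN = 15°.

Therefore, the measure of angle ∠AEN = 15°.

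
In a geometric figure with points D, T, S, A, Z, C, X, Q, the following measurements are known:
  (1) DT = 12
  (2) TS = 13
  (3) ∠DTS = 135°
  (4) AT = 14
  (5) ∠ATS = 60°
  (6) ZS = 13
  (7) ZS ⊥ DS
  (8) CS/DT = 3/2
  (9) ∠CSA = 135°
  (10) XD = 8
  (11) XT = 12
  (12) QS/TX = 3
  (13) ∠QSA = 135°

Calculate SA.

Step 1: By the law of cosines on triangle STA: SA² = 13² + 14² − 2·13·14·cos(60°) = 183, so SA = √183.

Therefore, the length of SA = √183.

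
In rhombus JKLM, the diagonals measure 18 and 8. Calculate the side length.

Half-diagonals are 9 and 4. side = sqrt(9^2 + 4^2) = sqrt(97)

sqrt(97)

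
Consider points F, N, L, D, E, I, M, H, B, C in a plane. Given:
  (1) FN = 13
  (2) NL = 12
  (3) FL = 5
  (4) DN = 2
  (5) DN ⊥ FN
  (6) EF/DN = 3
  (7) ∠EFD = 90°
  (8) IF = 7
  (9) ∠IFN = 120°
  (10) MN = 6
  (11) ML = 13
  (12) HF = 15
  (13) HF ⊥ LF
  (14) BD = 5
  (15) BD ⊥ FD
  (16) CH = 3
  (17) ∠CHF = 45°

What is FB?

Step 1: By the law of cosines on triangle FND: FD² = 13² + 2² − 2·13·2·cos(90°) = 173, so FD = √173.
Step 2: By the law of cosines on triangle FDB: FB² = √173² + 5² − 2·√173·5·cos(90°) = 198, so FB = 3·√22.

Therefore, the length of FB = 3·√22.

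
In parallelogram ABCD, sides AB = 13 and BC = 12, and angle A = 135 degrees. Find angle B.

In a parallelogram, consecutive angles are supplementary (sum to 180°).
angle B = 180 - angle A
angle B = 180 - 135
angle B = 45 degrees

45 degrees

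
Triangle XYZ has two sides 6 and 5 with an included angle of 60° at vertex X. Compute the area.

Area = (1/2)(6)(5) sin(60°) = (1/2)(6)(5)(sqrt(3)/2) = 15*sqrt(3)/2

15*sqrt(3)/2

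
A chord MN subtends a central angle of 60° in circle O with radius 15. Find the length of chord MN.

Chord = 2(15) sin(30°) = 15

15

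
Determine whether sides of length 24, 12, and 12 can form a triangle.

Check the triangle inequality: 12 + 12 = 24 ≤ 24.
Since the sum of two sides does not exceed the third, no triangle can be formed.

No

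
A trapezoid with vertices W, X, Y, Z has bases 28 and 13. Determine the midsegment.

The midsegment (median) of a trapezoid connects the midpoints of the non-parallel sides.
Its length is the average of the two bases: (28 + 13) / 2 = 41/2.

41/2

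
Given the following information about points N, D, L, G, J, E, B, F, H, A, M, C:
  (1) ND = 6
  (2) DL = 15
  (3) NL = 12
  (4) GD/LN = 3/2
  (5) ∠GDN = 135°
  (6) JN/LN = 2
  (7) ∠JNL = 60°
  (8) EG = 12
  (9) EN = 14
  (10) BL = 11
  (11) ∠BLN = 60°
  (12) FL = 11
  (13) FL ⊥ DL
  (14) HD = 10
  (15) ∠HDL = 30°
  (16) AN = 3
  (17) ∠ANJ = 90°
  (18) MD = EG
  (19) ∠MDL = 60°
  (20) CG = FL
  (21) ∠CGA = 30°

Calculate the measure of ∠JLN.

From the given relations: JN = 2·LN = 2·12 = 24.
Step 1: By the law of cosines on triangle LNJ: LJ² = 12² + 24² − 2·12·24·cos(60°) = 432, so LJ = 12·√3.
Step 2: By the inverse law of cosines on triangle JLN: cos(∠JLN) = ((12·√3)² + 12² − 24²) / (2·12·√3·12) = 0/498.83 = 0, so ∠JLN = 90°.

Therefore, the measure of angle ∠JLN = 90°.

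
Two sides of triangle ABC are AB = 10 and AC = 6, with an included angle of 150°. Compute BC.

When two sides and the included angle are known, the law of cosines gives the third side.
c^2 = a^2 + b^2 - 2ab cos(C) generalizes the Pythagorean theorem to non-right triangles.
Here: BC^2 = 100 + 36 - 120*(-sqrt(3)/2) = 60*sqrt(3) + 136
BC = 2*sqrt(15*sqrt(3) + 34)

2*sqrt(15*sqrt(3) + 34)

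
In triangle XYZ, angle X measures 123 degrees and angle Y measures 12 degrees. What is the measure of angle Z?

Let angle Z = x. Then 123 + 12 + x = 180.
x = 180 - 135 = 45 degrees.

45 degrees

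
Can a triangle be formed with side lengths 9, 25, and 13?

The longest side is 25. The other two sides sum to 9 + 13 = 22.
Since 22 ≤ 25, the two shorter sides cannot reach around to close the triangle.

No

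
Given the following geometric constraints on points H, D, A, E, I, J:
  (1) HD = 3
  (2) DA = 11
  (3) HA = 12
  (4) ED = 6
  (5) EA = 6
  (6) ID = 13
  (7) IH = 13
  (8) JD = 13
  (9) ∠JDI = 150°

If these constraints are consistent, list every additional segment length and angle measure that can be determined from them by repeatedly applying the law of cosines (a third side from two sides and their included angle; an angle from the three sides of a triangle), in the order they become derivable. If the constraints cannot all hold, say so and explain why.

The constraints are consistent. Derivable facts, in order:
After 1 step:
- IJ ≈ 25.11
- ∠ADE = 23.56°
- ∠ADH = 102.25°
- ∠AED = 132.89°
- ∠AHD = 63.61°
- ∠DAE = 23.56°
- ∠DAH = 14.14°
- ∠DHI = 83.37°
- ∠DIH = 13.25°
- ∠HDI = 83.37°
After 2 steps:
- ∠DIJ = 15°
- ∠DJI = 15°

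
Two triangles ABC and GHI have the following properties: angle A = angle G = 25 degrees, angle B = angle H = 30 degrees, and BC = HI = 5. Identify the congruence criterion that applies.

The given information provides:
angle A = angle G = 25 degrees, angle B = angle H = 30 degrees, and BC = HI = 5
This matches the AAS congruence theorem.
Two pairs of corresponding angles and a non-included side are equal (Angle-Angle-Side).

AAS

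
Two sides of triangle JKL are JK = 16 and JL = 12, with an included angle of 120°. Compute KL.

By the law of cosines: KL^2 = JK^2 + JL^2 - 2*JK*JL*cos(J)
KL^2 = 16^2 + 12^2 - 2*16*12*cos(120°)
KL^2 = 256 + 144 - 384*(-1/2)
KL^2 = 592
KL = 4*sqrt(37)

4*sqrt(37)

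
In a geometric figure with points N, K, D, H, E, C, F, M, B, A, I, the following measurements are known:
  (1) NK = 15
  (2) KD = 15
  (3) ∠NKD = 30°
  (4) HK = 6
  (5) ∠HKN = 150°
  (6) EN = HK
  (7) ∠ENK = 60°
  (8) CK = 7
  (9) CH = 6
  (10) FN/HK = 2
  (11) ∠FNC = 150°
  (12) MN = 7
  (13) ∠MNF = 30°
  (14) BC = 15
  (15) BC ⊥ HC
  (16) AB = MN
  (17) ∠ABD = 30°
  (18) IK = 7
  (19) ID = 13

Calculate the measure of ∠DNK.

Step 1: By the law of cosines on triangle NKD: ND² = 15² + 15² − 2·15·15·cos(30°) = 60.29, so ND ≈ 7.76.
Step 2: By the inverse law of cosines on triangle DNK: cos(∠DNK) = (7.76² + 15² − 15²) / (2·7.76·15) = 60.29/232.94 = 0.2588, so ∠DNK = 75°.

Therefore, the measure of angle ∠DNK = 75°.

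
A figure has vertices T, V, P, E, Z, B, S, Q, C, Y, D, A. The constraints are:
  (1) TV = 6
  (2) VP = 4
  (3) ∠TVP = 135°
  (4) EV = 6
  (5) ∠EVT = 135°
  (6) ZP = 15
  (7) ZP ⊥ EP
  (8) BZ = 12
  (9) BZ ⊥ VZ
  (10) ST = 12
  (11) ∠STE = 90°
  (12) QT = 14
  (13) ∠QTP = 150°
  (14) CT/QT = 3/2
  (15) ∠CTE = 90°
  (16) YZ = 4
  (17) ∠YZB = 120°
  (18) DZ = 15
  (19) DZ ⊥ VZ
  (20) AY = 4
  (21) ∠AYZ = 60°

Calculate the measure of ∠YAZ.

Step 1: By the law of cosines on triangle AYZ: AZ² = 4² + 4² − 2·4·4·cos(60°) = 16, so AZ = 4.
Step 2: By the inverse law of cosines on triangle YAZ: cos(∠YAZ) = (4² + 4² − 4²) / (2·4·4) = 16/32 = 0.5, so ∠YAZ = 60°.

Therefore, the measure of angle ∠YAZ = 60°.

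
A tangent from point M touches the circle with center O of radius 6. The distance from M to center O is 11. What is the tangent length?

Let T be the point of tangency. Then OT ⊥ MT (radius ⊥ tangent).
In right triangle OTM: OM² = OT² + MT²
11² = 6² + MT²
MT² = 85, MT = sqrt(85)

sqrt(85)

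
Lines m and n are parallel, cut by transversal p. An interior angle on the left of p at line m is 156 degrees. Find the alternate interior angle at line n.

Alternate interior angles formed by parallel lines and a transversal are equal.
The given angle is 156 degrees.
The alternate interior angle = 156 degrees.

156 degrees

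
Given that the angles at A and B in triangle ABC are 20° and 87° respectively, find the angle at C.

By the triangle angle sum property, the three interior angles of any triangle add up to 180°.
We know angle A = 20° and angle B = 87°, so their sum is 107°.
Therefore angle C = 180° - 107° = 73°.

73 degrees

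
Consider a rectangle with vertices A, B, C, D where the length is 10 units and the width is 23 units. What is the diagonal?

d = sqrt(10^2 + 23^2) = sqrt(629)

sqrt(629)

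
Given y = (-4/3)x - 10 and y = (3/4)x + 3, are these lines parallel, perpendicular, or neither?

Slope of line 1: m1 = -4/3
Slope of line 2: m2 = 3/4
m1 * m2 = (-4/3) * (3/4) = -1 = -1, so the lines are perpendicular.

Perpendicular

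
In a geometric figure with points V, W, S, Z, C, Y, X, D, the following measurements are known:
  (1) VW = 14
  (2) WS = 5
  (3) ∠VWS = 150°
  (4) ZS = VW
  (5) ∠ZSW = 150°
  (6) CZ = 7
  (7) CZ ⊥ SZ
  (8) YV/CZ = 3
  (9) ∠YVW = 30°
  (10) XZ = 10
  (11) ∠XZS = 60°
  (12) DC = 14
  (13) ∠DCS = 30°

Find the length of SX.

From the given relations: ZS = VW = 14.
Step 1: By the law of cosines on triangle SZX: SX² = 14² + 10² − 2·14·10·cos(60°) = 156, so SX = 2·√39.

Therefore, the length of SX = 2·√39.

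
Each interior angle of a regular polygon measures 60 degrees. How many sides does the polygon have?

Each interior angle of a regular n-gon is (n - 2) * 180 / n.
Setting this equal to 60:
(n - 2) * 180 / n = 60
Each exterior angle = 180 - 60 = 120 degrees.
Since exterior angles sum to 360: n = 360 / 120 = 3.

3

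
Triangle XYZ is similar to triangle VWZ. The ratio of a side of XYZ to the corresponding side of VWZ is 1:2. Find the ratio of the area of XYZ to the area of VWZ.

Area scales with the square of linear dimensions. If every length is multiplied by 1/2, then the area is multiplied by (1/2)^2 = 1/4.
The area ratio is 1:4.

1:4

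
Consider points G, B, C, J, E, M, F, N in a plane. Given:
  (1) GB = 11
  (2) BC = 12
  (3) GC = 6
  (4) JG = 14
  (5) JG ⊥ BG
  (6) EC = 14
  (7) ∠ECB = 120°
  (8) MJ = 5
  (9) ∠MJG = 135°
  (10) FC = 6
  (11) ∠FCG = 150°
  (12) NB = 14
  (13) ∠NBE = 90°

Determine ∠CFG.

Step 1: By the law of cosines on triangle FCG: FG² = 6² + 6² − 2·6·6·cos(150°) = 134.35, so FG ≈ 11.59.
Step 2: By the inverse law of cosines on triangle CFG: cos(∠CFG) = (6² + 11.59² − 6²) / (2·6·11.59) = 134.35/139.09 = 0.9659, so ∠CFG = 15°.

Therefore, the measure of angle ∠CFG = 15°.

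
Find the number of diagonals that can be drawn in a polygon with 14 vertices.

Each of the 14 vertices connects to 11 non-adjacent vertices via diagonals.
Total connections = 14 × 11 = 154, but each diagonal is counted twice.
Number of diagonals = 154 / 2 = 77.

77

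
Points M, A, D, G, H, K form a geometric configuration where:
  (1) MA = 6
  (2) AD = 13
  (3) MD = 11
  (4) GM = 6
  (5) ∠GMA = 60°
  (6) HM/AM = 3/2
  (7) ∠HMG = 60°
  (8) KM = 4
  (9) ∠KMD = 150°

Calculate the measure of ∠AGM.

Step 1: By the law of cosines on triangle GMA: GA² = 6² + 6² − 2·6·6·cos(60°) = 36, so GA = 6.
Step 2: By the inverse law of cosines on triangle AGM: cos(∠AGM) = (6² + 6² − 6²) / (2·6·6) = 36/72 = 0.5, so ∠AGM = 60°.

Therefore, the measure of angle ∠AGM = 60°.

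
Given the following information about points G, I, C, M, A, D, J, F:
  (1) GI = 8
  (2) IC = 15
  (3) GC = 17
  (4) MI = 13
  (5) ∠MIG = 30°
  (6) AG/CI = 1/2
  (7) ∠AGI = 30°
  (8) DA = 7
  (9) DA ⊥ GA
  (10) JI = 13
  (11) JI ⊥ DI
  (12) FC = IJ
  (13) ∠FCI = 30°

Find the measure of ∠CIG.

Step 1: By the inverse law of cosines on triangle CIG: cos(∠CIG) = (15² + 8² − 17²) / (2·15·8) = 0/240 = 0, so ∠CIG = 90°.

Therefore, the measure of angle ∠CIG = 90°.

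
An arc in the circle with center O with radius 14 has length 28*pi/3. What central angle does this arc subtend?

θ = 360 × 28*pi/3 / (2π × 14) = 120° (rearranging arc length formula).

120°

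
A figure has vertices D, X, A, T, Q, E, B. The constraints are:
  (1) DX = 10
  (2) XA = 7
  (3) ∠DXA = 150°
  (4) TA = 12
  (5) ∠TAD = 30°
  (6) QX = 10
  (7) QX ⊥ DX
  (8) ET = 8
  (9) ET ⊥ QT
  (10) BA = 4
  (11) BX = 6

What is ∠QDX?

Step 1: By the law of cosines on triangle DXQ: DQ² = 10² + 10² − 2·10·10·cos(90°) = 200, so DQ = 10·√2.
Step 2: By the inverse law of cosines on triangle QDX: cos(∠QDX) = ((10·√2)² + 10² − 10²) / (2·10·√2·10) = 200/282.84 = 0.7071, so ∠QDX = 45°.

Therefore, the measure of angle ∠QDX = 45°.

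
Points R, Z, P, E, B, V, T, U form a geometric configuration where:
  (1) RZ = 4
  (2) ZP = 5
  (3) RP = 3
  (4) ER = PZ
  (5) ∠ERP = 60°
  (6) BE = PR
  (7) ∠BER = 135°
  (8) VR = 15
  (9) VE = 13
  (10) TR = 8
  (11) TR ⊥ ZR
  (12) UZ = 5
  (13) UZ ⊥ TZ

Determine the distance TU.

Step 1: By the law of cosines on triangle ZRT: ZT² = 4² + 8² − 2·4·8·cos(90°) = 80, so ZT = 4·√5.
Step 2: By the law of cosines on triangle TZU: TU² = (4·√5)² + 5² − 2·4·√5·5·cos(90°) = 105, so TU = √105.

Therefore, the length of TU = √105.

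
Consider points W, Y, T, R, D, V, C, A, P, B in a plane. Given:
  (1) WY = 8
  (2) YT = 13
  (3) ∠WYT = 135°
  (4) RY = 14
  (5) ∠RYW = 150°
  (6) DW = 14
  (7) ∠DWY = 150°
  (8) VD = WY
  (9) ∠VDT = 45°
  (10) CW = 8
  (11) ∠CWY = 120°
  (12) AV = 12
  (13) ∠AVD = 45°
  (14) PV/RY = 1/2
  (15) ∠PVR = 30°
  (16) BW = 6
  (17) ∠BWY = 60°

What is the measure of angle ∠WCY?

Step 1: By the law of cosines on triangle CWY: CY² = 8² + 8² − 2·8·8·cos(120°) = 192, so CY = 8·√3.
Step 2: By the inverse law of cosines on triangle WCY: cos(∠WCY) = (8² + (8·√3)² − 8²) / (2·8·8·√3) = 192/221.7 = 0.866, so ∠WCY = 30°.

Therefore, the measure of angle ∠WCY = 30°.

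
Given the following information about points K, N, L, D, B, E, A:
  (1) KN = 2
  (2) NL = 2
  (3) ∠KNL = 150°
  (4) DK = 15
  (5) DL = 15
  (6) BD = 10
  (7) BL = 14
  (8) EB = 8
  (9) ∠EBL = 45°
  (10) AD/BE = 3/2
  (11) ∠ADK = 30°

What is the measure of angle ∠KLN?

Step 1: By the law of cosines on triangle LNK: LK² = 2² + 2² − 2·2·2·cos(150°) = 14.93, so LK ≈ 3.86.
Step 2: By the inverse law of cosines on triangle KLN: cos(∠KLN) = (3.86² + 2² − 2²) / (2·3.86·2) = 14.93/15.45 = 0.9659, so ∠KLN = 15°.

Therefore, the measure of angle ∠KLN = 15°.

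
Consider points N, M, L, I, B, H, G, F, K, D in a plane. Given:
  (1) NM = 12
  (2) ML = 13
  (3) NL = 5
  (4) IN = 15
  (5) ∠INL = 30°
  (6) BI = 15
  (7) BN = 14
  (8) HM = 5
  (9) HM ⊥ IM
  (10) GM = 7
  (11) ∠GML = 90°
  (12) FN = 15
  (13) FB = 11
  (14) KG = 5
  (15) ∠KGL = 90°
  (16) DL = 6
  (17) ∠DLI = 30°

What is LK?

Step 1: By the law of cosines on triangle LMG: LG² = 13² + 7² − 2·13·7·cos(90°) = 218, so LG ≈ 14.76.
Step 2: By the law of cosines on triangle LGK: LK² = 14.76² + 5² − 2·14.76·5·cos(90°) = 243, so LK = 9·√3.

Therefore, the length of LK = 9·√3.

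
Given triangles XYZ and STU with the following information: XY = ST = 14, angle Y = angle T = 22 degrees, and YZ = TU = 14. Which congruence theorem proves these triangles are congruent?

The given information matches SAS: Two pairs of corresponding sides and the included angle are equal (Side-Angle-Side).

SAS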